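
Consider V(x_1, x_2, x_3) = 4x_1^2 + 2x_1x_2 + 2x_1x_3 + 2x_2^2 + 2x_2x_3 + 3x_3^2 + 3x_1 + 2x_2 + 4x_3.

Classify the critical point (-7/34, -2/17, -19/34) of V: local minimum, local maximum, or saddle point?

The Hessian is constant: H = [[8, 2, 2], [2, 4, 2], [2, 2, 6]].
Leading principal minors: Δ₁ = 8, Δ₂ = 28, Δ₃ = 136.
All leading minors are positive, so H is positive definite: a local minimum.

local minimum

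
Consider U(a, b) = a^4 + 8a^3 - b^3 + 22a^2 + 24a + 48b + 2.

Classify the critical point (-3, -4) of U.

local minimum

The mixed partial ∂²U/∂a∂b is 0, so the Hessian at any point is diag(U_aa, U_bb) = diag(4(3a^2 + 12a + 11), -6b).
At (-3, -4): H = diag(8, 24).
Both eigenvalues are positive, so H is positive definite: a local minimum.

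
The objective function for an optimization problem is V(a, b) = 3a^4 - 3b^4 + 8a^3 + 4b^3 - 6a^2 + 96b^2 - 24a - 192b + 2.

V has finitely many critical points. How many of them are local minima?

V separates as a function of a plus a function of b, so ∇V=0 decouples.
∂V/∂a = 12(a - 1)(a + 1)(a + 2) = 0 at a ∈ {-2, -1, 1}; ∂V/∂b = -12(b - 4)(b - 1)(b + 4) = 0 at b ∈ {-4, 1, 4}.
The Hessian is diagonal: diag(V_aa, V_bb). Second derivatives: V_aa(-2)=36, V_aa(-1)=-24, V_aa(1)=72; V_bb(-4)=-480, V_bb(1)=180, V_bb(4)=-288.
Local minima occur where both diagonal entries positive: (-2, 1), (1, 1). Count: 2.

2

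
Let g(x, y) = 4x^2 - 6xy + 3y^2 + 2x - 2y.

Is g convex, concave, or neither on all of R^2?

convex

g is quadratic, so its Hessian is the constant matrix H = [[8, -6], [-6, 6]].
det(H) = 12, tr(H) = 14.
det(H) > 0 and tr(H) > 0, so H is positive definite everywhere: convex.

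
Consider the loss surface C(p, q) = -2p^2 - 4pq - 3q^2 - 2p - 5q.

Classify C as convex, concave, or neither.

C is quadratic, so its Hessian is the constant matrix H = [[-4, -4], [-4, -6]].
det(H) = 8, tr(H) = -10.
det(H) > 0 and tr(H) < 0, so H is negative definite everywhere: concave.

concave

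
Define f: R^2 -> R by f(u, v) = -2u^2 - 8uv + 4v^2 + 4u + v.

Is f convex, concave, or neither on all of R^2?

neither

f is quadratic, so its Hessian is the constant matrix H = [[-4, -8], [-8, 8]].
det(H) = -96, tr(H) = 4.
det(H) < 0, so H is indefinite: neither convex nor concave.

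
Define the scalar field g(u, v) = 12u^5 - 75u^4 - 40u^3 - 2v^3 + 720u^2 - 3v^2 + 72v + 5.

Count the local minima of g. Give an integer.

2

g separates as a function of u plus a function of v, so ∇g=0 decouples.
∂g/∂u = 60u(u - 4)(u - 3)(u + 2) = 0 at u ∈ {-2, 0, 3, 4}; ∂g/∂v = -6(v - 3)(v + 4) = 0 at v ∈ {-4, 3}.
The Hessian is diagonal: diag(g_uu, g_vv). Second derivatives: g_uu(-2)=-3600, g_uu(0)=1440, g_uu(3)=-900, g_uu(4)=1440; g_vv(-4)=42, g_vv(3)=-42.
Local minima occur where both diagonal entries positive: (0, -4), (4, -4). Count: 2.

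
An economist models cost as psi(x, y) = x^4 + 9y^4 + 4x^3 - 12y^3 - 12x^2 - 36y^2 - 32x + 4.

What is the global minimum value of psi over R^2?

-156

psi(x,y) separates as P(x) + Q(y) + 4, so its minimum is min P + min Q + 4.
P'(x) = 4(x - 2)(x + 1)(x + 4) vanishes at x ∈ {-4, -1, 2}; Q'(y) = 36y(y - 2)(y + 1) vanishes at y ∈ {-1, 0, 2}.
Local minima of P (where P''>0): P(-4)=-64, P(2)=-64. Local minima of Q: Q(-1)=-15, Q(2)=-96.
So the global minimum of psi is P(-4) + Q(2) + 4 = -64 − 96 + 4 = -156, attained at (-4, 2).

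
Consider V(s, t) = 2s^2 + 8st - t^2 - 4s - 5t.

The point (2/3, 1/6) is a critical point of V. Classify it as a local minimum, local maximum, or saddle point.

The Hessian of V is constant: H = [[4, 8], [8, -2]].
det(H) = 4·(-2) − 8² = -72.
Since det(H) < 0, H is indefinite and the critical point is a saddle point.

saddle point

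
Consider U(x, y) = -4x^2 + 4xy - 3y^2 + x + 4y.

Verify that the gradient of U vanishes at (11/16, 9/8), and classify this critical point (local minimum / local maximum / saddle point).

∇U = (-8x + 4y + 1, 4x - 6y + 4); substituting (11/16, 9/8) gives ∇U = (0, 0), so (11/16, 9/8) is indeed a critical point.
The Hessian of U is constant: H = [[-8, 4], [4, -6]].
det(H) = (-8)·(-6) − 4² = 32.
det(H) > 0 and tr(H) = -14 < 0, so H is negative definite and the point is a local maximum.

local maximum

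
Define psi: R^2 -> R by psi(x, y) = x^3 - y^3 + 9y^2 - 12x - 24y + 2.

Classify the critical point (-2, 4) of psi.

local maximum

The mixed partial ∂²psi/∂x∂y is 0, so the Hessian at any point is diag(psi_xx, psi_yy) = diag(6x, 6(-y + 3)).
At (-2, 4): H = diag(-12, -6).
Both eigenvalues are negative, so H is negative definite: a local maximum.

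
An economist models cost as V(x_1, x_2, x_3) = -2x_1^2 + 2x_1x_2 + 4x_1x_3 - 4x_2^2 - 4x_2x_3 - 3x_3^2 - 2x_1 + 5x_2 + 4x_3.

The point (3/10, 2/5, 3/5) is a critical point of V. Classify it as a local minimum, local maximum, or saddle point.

The Hessian is constant: H = [[-4, 2, 4], [2, -8, -4], [4, -4, -6]].
Leading principal minors: Δ₁ = -4, Δ₂ = 28, Δ₃ = -40.
The minors alternate sign starting negative (−, +, −), so H is negative definite: a local maximum.

local maximum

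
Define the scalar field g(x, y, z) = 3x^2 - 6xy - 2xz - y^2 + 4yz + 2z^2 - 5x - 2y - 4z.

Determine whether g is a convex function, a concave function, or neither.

neither

g is quadratic, so its Hessian is the constant matrix H = [[6, -6, -2], [-6, -2, 4], [-2, 4, 4]].
Leading principal minors: 6, -48, -184.
Neither pattern holds ⇒ H is indefinite ⇒ neither convex nor concave.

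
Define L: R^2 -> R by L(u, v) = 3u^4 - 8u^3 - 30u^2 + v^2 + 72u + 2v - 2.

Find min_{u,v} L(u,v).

-155

L(u,v) separates as P(u) + Q(v) − 2, so its minimum is min P + min Q − 2.
P'(u) = 12(u - 3)(u - 1)(u + 2) vanishes at u ∈ {-2, 1, 3}; Q'(v) = 2v + 2 vanishes at v ∈ {-1}.
Local minima of P (where P''>0): P(-2)=-152, P(3)=-27. Local minima of Q: Q(-1)=-1.
So the global minimum of L is P(-2) + Q(-1) − 2 = -152 − 1 − 2 = -155, attained at (-2, -1).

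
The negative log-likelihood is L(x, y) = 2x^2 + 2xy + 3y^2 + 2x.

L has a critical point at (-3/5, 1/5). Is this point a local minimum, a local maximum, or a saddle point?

local minimum

The Hessian of L is constant: H = [[4, 2], [2, 6]].
det(H) = 4·6 − 2² = 20.
det(H) > 0 and tr(H) = 10 > 0, so H is positive definite and the point is a local minimum.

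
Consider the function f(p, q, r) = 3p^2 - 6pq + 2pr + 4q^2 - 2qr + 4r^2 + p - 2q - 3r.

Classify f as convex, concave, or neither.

f is quadratic, so its Hessian is the constant matrix H = [[6, -6, 2], [-6, 8, -2], [2, -2, 8]].
Leading principal minors: 6, 12, 88.
All positive ⇒ H ≻ 0 ⇒ convex.

convex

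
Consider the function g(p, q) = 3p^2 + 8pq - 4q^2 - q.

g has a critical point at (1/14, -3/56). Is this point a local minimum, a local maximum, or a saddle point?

saddle point

The Hessian of g is constant: H = [[6, 8], [8, -8]].
det(H) = 6·(-8) − 8² = -112.
Since det(H) < 0, H is indefinite and the critical point is a saddle point.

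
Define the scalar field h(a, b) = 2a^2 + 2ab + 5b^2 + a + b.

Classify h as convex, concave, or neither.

convex

h is quadratic, so its Hessian is the constant matrix H = [[4, 2], [2, 10]].
det(H) = 36, tr(H) = 14.
det(H) > 0 and tr(H) > 0, so H is positive definite everywhere: convex.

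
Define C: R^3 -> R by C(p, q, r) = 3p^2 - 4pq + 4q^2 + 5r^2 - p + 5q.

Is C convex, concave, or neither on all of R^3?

convex

C is quadratic, so its Hessian is the constant matrix H = [[6, -4, 0], [-4, 8, 0], [0, 0, 10]].
Leading principal minors: 6, 32, 320.
All positive ⇒ H ≻ 0 ⇒ convex.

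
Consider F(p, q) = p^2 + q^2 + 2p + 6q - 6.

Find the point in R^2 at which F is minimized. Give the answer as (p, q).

F(p,q) separates as A(p) + B(q) − 6, so its minimum is min A + min B − 6.
A'(p) = 2p + 2 vanishes at p ∈ {-1}; B'(q) = 2q + 6 vanishes at q ∈ {-3}.
Local minima of A (where A''>0): A(-1)=-1. Local minima of B: B(-3)=-9.
So the global minimum of F is A(-1) + B(-3) − 6 = -1 − 9 − 6 = -16, attained at (-1, -3).

(-1, -3)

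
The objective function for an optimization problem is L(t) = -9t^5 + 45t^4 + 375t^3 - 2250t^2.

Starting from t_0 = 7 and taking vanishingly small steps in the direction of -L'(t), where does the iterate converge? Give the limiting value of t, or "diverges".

L'(t) = -45t(t - 5)(t - 4)(t + 5), so L'(7) = -22680.
Gradient descent moves in the -L' direction, i.e. t is increasing.
There is no critical point above t=7, and L' keeps the same sign, so the iterate runs off to +∞.

diverges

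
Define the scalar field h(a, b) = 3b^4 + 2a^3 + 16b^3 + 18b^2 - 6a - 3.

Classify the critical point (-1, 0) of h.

saddle point

The mixed partial ∂²h/∂a∂b is 0, so the Hessian at any point is diag(h_aa, h_bb) = diag(12a, 12(3b^2 + 8b + 3)).
At (-1, 0): H = diag(-12, 36).
The eigenvalues have opposite signs, so H is indefinite: a saddle point.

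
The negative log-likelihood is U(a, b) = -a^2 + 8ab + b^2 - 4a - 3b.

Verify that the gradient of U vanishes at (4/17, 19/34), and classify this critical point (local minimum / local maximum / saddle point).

saddle point

∇U = (-2a + 8b - 4, 8a + 2b - 3); substituting (4/17, 19/34) gives ∇U = (0, 0), so (4/17, 19/34) is indeed a critical point.
The Hessian of U is constant: H = [[-2, 8], [8, 2]].
det(H) = (-2)·2 − 8² = -68.
Since det(H) < 0, H is indefinite and the critical point is a saddle point.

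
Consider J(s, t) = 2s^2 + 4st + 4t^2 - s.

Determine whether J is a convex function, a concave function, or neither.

J is quadratic, so its Hessian is the constant matrix H = [[4, 4], [4, 8]].
det(H) = 16, tr(H) = 12.
det(H) > 0 and tr(H) > 0, so H is positive definite everywhere: convex.

convex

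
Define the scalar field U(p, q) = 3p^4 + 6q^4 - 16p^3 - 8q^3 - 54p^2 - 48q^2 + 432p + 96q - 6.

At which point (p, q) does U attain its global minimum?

(-3, -2)

U(p,q) separates as A(p) + B(q) − 6, so its minimum is min A + min B − 6.
A'(p) = 12(p - 4)(p - 3)(p + 3) vanishes at p ∈ {-3, 3, 4}; B'(q) = 24(q - 2)(q - 1)(q + 2) vanishes at q ∈ {-2, 1, 2}.
Local minima of A (where A''>0): A(-3)=-1107, A(4)=608. Local minima of B: B(-2)=-224, B(2)=32.
So the global minimum of U is A(-3) + B(-2) − 6 = -1107 − 224 − 6 = -1337, attained at (-3, -2).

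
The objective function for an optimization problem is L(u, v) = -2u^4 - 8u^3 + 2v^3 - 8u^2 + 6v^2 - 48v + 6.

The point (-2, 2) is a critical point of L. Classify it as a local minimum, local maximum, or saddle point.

The mixed partial ∂²L/∂u∂v is 0, so the Hessian at any point is diag(L_uu, L_vv) = diag(-8(3u^2 + 6u + 2), 12(v + 1)).
At (-2, 2): H = diag(-16, 36).
The eigenvalues have opposite signs, so H is indefinite: a saddle point.

saddle point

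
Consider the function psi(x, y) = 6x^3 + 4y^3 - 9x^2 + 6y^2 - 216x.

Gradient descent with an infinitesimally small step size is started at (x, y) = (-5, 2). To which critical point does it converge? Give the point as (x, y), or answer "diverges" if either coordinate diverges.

diverges

psi is separable, so gradient descent decouples: x follows -∂psi/∂x, y follows -∂psi/∂y.
∂psi/∂x = 18(x - 4)(x + 3); at x=-5 this is 324, so x decreases.
∂psi/∂y = 12y(y + 1); at y=2 this is 72, so y decreases.
The x-coordinate has no critical point in that direction and runs off to infinity.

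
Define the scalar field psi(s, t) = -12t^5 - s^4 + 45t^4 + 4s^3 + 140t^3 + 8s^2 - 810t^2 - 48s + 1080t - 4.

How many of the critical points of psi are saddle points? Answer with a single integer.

psi separates as a function of s plus a function of t, so ∇psi=0 decouples.
∂psi/∂s = -4(s - 3)(s - 2)(s + 2) = 0 at s ∈ {-2, 2, 3}; ∂psi/∂t = -60(t - 3)(t - 2)(t - 1)(t + 3) = 0 at t ∈ {-3, 1, 2, 3}.
The Hessian is diagonal: diag(psi_ss, psi_tt). Second derivatives: psi_ss(-2)=-80, psi_ss(2)=16, psi_ss(3)=-20; psi_tt(-3)=7200, psi_tt(1)=-480, psi_tt(2)=300, psi_tt(3)=-720.
Saddle points occur where the two diagonal entries have opposite signs: (-2, -3), (-2, 2), (2, 1), (2, 3), (3, -3), (3, 2). Count: 6.

6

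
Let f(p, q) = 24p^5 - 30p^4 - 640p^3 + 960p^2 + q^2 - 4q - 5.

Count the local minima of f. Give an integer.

f separates as a function of p plus a function of q, so ∇f=0 decouples.
∂f/∂p = 120p(p - 4)(p - 1)(p + 4) = 0 at p ∈ {-4, 0, 1, 4}; ∂f/∂q = 2(q - 2) = 0 at q ∈ {2}.
The Hessian is diagonal: diag(f_pp, f_qq). Second derivatives: f_pp(-4)=-19200, f_pp(0)=1920, f_pp(1)=-1800, f_pp(4)=11520; f_qq(2)=2.
Local minima occur where both diagonal entries positive: (0, 2), (4, 2). Count: 2.

2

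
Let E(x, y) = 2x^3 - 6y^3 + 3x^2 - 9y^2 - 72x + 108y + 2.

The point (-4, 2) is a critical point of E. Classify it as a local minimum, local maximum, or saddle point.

The mixed partial ∂²E/∂x∂y is 0, so the Hessian at any point is diag(E_xx, E_yy) = diag(6(2x + 1), -18(2y + 1)).
At (-4, 2): H = diag(-42, -90).
Both eigenvalues are negative, so H is negative definite: a local maximum.

local maximum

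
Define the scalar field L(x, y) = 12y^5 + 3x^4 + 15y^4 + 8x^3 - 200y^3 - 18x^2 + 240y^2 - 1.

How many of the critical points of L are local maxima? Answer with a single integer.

L separates as a function of x plus a function of y, so ∇L=0 decouples.
∂L/∂x = 12x(x - 1)(x + 3) = 0 at x ∈ {-3, 0, 1}; ∂L/∂y = 60y(y - 2)(y - 1)(y + 4) = 0 at y ∈ {-4, 0, 1, 2}.
The Hessian is diagonal: diag(L_xx, L_yy). Second derivatives: L_xx(-3)=144, L_xx(0)=-36, L_xx(1)=48; L_yy(-4)=-7200, L_yy(0)=480, L_yy(1)=-300, L_yy(2)=720.
Local maxima occur where both diagonal entries negative: (0, -4), (0, 1). Count: 2.

2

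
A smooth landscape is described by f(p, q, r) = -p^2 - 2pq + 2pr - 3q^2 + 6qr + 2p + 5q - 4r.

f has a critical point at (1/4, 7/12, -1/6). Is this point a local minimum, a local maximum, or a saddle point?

The Hessian is constant: H = [[-2, -2, 2], [-2, -6, 6], [2, 6, 0]].
Leading principal minors: Δ₁ = -2, Δ₂ = 8, Δ₃ = 48.
The minors fit neither the all-positive nor the alternating-sign pattern, so H is indefinite: a saddle point.

saddle point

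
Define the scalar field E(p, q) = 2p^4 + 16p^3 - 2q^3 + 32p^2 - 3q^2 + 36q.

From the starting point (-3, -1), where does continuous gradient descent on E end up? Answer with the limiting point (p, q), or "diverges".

E is separable, so gradient descent decouples: p follows -∂E/∂p, q follows -∂E/∂q.
∂E/∂p = 8p(p + 2)(p + 4); at p=-3 this is 24, so p decreases.
∂E/∂q = -6(q - 2)(q + 3); at q=-1 this is 36, so q decreases.
p converges to its nearest critical value -4 (a local min of the p-part); q converges to -3. The iterate converges to (-4, -3).

(-4, -3)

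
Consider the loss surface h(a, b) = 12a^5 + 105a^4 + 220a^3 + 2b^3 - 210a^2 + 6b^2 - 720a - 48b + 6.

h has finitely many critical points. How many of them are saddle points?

4

h separates as a function of a plus a function of b, so ∇h=0 decouples.
∂h/∂a = 60(a - 1)(a + 1)(a + 3)(a + 4) = 0 at a ∈ {-4, -3, -1, 1}; ∂h/∂b = 6(b - 2)(b + 4) = 0 at b ∈ {-4, 2}.
The Hessian is diagonal: diag(h_aa, h_bb). Second derivatives: h_aa(-4)=-900, h_aa(-3)=480, h_aa(-1)=-720, h_aa(1)=2400; h_bb(-4)=-36, h_bb(2)=36.
Saddle points occur where the two diagonal entries have opposite signs: (-4, 2), (-3, -4), (-1, 2), (1, -4). Count: 4.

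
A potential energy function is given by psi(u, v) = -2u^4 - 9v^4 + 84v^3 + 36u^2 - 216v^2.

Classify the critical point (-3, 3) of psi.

saddle point

The mixed partial ∂²psi/∂u∂v is 0, so the Hessian at any point is diag(psi_uu, psi_vv) = diag(24(-u^2 + 3), 36(-3v^2 + 14v - 12)).
At (-3, 3): H = diag(-144, 108).
The eigenvalues have opposite signs, so H is indefinite: a saddle point.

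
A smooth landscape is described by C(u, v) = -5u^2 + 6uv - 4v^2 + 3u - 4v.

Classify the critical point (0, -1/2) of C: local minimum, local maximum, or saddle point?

The Hessian of C is constant: H = [[-10, 6], [6, -8]].
det(H) = (-10)·(-8) − 6² = 44.
det(H) > 0 and tr(H) = -18 < 0, so H is negative definite and the point is a local maximum.

local maximum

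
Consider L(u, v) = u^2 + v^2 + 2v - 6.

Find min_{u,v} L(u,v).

-7

L(u,v) separates as P(u) + Q(v) − 6, so its minimum is min P + min Q − 6.
P'(u) = 2u vanishes at u ∈ {0}; Q'(v) = 2v + 2 vanishes at v ∈ {-1}.
Local minima of P (where P''>0): P(0)=0. Local minima of Q: Q(-1)=-1.
So the global minimum of L is P(0) + Q(-1) − 6 = 0 − 1 − 6 = -7, attained at (0, -1).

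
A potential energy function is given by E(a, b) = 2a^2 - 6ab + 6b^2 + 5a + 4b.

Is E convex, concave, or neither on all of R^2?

convex

E is quadratic, so its Hessian is the constant matrix H = [[4, -6], [-6, 12]].
det(H) = 12, tr(H) = 16.
det(H) > 0 and tr(H) > 0, so H is positive definite everywhere: convex.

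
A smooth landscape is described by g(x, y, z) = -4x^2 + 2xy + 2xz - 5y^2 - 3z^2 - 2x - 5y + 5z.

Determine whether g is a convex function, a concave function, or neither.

g is quadratic, so its Hessian is the constant matrix H = [[-8, 2, 2], [2, -10, 0], [2, 0, -6]].
Leading principal minors: -8, 76, -416.
Signs alternate −, +, − ⇒ H ≺ 0 ⇒ concave.

concave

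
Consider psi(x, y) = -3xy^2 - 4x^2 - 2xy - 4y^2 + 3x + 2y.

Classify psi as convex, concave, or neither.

neither

The term -3xy^2 is cubic, so the Hessian is not constant.
∂²psi/∂y² = -6x - 8, which takes both signs as x varies (negative for sufficiently large x). A diagonal entry of the Hessian changing sign means the Hessian is neither positive- nor negative-semidefinite on all of R^2.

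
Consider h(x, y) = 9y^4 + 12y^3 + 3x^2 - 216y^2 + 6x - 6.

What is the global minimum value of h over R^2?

h(x,y) separates as P(x) + Q(y) − 6, so its minimum is min P + min Q − 6.
P'(x) = 6x + 6 vanishes at x ∈ {-1}; Q'(y) = 36y(y - 3)(y + 4) vanishes at y ∈ {-4, 0, 3}.
Local minima of P (where P''>0): P(-1)=-3. Local minima of Q: Q(-4)=-1920, Q(3)=-891.
So the global minimum of h is P(-1) + Q(-4) − 6 = -3 − 1920 − 6 = -1929, attained at (-1, -4).

-1929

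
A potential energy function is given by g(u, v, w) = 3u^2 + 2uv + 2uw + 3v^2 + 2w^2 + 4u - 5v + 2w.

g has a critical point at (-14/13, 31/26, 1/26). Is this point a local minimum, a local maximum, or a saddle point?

The Hessian is constant: H = [[6, 2, 2], [2, 6, 0], [2, 0, 4]].
Leading principal minors: Δ₁ = 6, Δ₂ = 32, Δ₃ = 104.
All leading minors are positive, so H is positive definite: a local minimum.

local minimum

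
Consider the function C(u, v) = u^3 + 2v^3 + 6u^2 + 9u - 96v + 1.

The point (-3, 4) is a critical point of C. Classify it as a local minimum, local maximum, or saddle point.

The mixed partial ∂²C/∂u∂v is 0, so the Hessian at any point is diag(C_uu, C_vv) = diag(6(u + 2), 12v).
At (-3, 4): H = diag(-6, 48).
The eigenvalues have opposite signs, so H is indefinite: a saddle point.

saddle point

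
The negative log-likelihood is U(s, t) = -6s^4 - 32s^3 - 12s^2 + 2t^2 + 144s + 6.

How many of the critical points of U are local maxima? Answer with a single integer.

U separates as a function of s plus a function of t, so ∇U=0 decouples.
∂U/∂s = -24(s - 1)(s + 2)(s + 3) = 0 at s ∈ {-3, -2, 1}; ∂U/∂t = 4t = 0 at t ∈ {0}.
The Hessian is diagonal: diag(U_ss, U_tt). Second derivatives: U_ss(-3)=-96, U_ss(-2)=72, U_ss(1)=-288; U_tt(0)=4.
Local maxima occur where both diagonal entries negative: none. Count: 0.

0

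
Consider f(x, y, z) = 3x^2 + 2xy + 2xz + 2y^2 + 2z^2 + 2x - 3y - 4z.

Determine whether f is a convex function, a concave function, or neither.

convex

f is quadratic, so its Hessian is the constant matrix H = [[6, 2, 2], [2, 4, 0], [2, 0, 4]].
Leading principal minors: 6, 20, 64.
All positive ⇒ H ≻ 0 ⇒ convex.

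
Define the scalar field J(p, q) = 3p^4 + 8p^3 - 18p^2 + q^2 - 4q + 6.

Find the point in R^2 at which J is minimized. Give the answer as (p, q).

(-3, 2)

J(p,q) separates as A(p) + B(q) + 6, so its minimum is min A + min B + 6.
A'(p) = 12p(p - 1)(p + 3) vanishes at p ∈ {-3, 0, 1}; B'(q) = 2q - 4 vanishes at q ∈ {2}.
Local minima of A (where A''>0): A(-3)=-135, A(1)=-7. Local minima of B: B(2)=-4.
So the global minimum of J is A(-3) + B(2) + 6 = -135 − 4 + 6 = -133, attained at (-3, 2).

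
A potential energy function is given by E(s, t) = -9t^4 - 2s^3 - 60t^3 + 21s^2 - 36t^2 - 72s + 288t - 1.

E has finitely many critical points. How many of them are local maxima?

2

E separates as a function of s plus a function of t, so ∇E=0 decouples.
∂E/∂s = -6(s - 4)(s - 3) = 0 at s ∈ {3, 4}; ∂E/∂t = -36(t - 1)(t + 2)(t + 4) = 0 at t ∈ {-4, -2, 1}.
The Hessian is diagonal: diag(E_ss, E_tt). Second derivatives: E_ss(3)=6, E_ss(4)=-6; E_tt(-4)=-360, E_tt(-2)=216, E_tt(1)=-540.
Local maxima occur where both diagonal entries negative: (4, -4), (4, 1). Count: 2.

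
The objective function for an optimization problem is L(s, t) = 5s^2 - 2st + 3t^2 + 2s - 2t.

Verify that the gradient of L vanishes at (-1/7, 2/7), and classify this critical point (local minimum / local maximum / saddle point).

∇L = (10s - 2t + 2, -2s + 6t - 2); substituting (-1/7, 2/7) gives ∇L = (0, 0), so (-1/7, 2/7) is indeed a critical point.
The Hessian of L is constant: H = [[10, -2], [-2, 6]].
det(H) = 10·6 − (-2)² = 56.
det(H) > 0 and tr(H) = 16 > 0, so H is positive definite and the point is a local minimum.

local minimum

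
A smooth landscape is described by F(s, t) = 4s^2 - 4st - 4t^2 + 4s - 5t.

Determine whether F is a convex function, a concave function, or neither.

F is quadratic, so its Hessian is the constant matrix H = [[8, -4], [-4, -8]].
det(H) = -80, tr(H) = 0.
det(H) < 0, so H is indefinite: neither convex nor concave.

neither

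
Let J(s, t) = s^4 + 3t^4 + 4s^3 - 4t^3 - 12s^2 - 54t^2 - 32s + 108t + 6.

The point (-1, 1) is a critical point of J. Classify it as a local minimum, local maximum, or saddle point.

The mixed partial ∂²J/∂s∂t is 0, so the Hessian at any point is diag(J_ss, J_tt) = diag(12(s^2 + 2s - 2), 12(3t^2 - 2t - 9)).
At (-1, 1): H = diag(-36, -96).
Both eigenvalues are negative, so H is negative definite: a local maximum.

local maximum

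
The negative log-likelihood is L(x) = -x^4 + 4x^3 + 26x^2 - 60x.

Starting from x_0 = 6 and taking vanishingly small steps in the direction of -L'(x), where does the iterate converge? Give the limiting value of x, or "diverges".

L'(x) = -4(x - 5)(x - 1)(x + 3), so L'(6) = -180.
Gradient descent moves in the -L' direction, i.e. x is increasing.
There is no critical point above x=6, and L' keeps the same sign, so the iterate runs off to +∞.

diverges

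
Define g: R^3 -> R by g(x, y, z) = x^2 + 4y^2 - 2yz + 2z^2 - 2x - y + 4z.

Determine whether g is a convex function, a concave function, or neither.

g is quadratic, so its Hessian is the constant matrix H = [[2, 0, 0], [0, 8, -2], [0, -2, 4]].
Leading principal minors: 2, 16, 56.
All positive ⇒ H ≻ 0 ⇒ convex.

convex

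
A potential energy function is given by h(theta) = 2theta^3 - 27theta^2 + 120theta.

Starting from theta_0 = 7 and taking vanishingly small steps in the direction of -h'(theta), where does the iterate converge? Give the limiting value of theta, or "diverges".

5

h'(theta) = 6(theta - 5)(theta - 4), so h'(7) = 36.
Gradient descent moves in the -h' direction, i.e. theta is decreasing.
The nearest critical point in that direction is theta = 5, where h'' = 6 > 0 (a local minimum). The iterate converges there.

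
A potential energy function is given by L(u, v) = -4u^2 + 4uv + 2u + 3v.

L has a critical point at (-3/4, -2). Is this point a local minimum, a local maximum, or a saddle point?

saddle point

The Hessian of L is constant: H = [[-8, 4], [4, 0]].
det(H) = (-8)·0 − 4² = -16.
Since det(H) < 0, H is indefinite and the critical point is a saddle point.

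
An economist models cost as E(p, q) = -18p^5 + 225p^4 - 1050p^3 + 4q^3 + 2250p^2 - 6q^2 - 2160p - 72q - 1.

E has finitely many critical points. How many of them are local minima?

2

E separates as a function of p plus a function of q, so ∇E=0 decouples.
∂E/∂p = -90(p - 4)(p - 3)(p - 2)(p - 1) = 0 at p ∈ {1, 2, 3, 4}; ∂E/∂q = 12(q - 3)(q + 2) = 0 at q ∈ {-2, 3}.
The Hessian is diagonal: diag(E_pp, E_qq). Second derivatives: E_pp(1)=540, E_pp(2)=-180, E_pp(3)=180, E_pp(4)=-540; E_qq(-2)=-60, E_qq(3)=60.
Local minima occur where both diagonal entries positive: (1, 3), (3, 3). Count: 2.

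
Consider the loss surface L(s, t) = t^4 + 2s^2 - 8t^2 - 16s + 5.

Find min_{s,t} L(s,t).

L(s,t) separates as P(s) + Q(t) + 5, so its minimum is min P + min Q + 5.
P'(s) = 4s - 16 vanishes at s ∈ {4}; Q'(t) = 4t(t - 2)(t + 2) vanishes at t ∈ {-2, 0, 2}.
Local minima of P (where P''>0): P(4)=-32. Local minima of Q: Q(-2)=-16, Q(2)=-16.
So the global minimum of L is P(4) + Q(-2) + 5 = -32 − 16 + 5 = -43, attained at (4, -2).

-43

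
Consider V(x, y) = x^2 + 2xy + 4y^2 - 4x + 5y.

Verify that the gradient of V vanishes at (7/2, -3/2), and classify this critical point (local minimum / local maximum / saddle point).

local minimum

∇V = (2x + 2y - 4, 2x + 8y + 5); substituting (7/2, -3/2) gives ∇V = (0, 0), so (7/2, -3/2) is indeed a critical point.
The Hessian of V is constant: H = [[2, 2], [2, 8]].
det(H) = 2·8 − 2² = 12.
det(H) > 0 and tr(H) = 10 > 0, so H is positive definite and the point is a local minimum.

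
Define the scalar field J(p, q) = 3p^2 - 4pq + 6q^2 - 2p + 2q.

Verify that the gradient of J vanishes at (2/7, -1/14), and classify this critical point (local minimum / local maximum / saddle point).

∇J = (6p - 4q - 2, -4p + 12q + 2); substituting (2/7, -1/14) gives ∇J = (0, 0), so (2/7, -1/14) is indeed a critical point.
The Hessian of J is constant: H = [[6, -4], [-4, 12]].
det(H) = 6·12 − (-4)² = 56.
det(H) > 0 and tr(H) = 18 > 0, so H is positive definite and the point is a local minimum.

local minimum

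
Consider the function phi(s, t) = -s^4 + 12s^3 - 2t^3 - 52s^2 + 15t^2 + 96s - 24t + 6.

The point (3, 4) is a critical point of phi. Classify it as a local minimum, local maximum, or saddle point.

saddle point

The mixed partial ∂²phi/∂s∂t is 0, so the Hessian at any point is diag(phi_ss, phi_tt) = diag(4(-3s^2 + 18s - 26), 6(-2t + 5)).
At (3, 4): H = diag(4, -18).
The eigenvalues have opposite signs, so H is indefinite: a saddle point.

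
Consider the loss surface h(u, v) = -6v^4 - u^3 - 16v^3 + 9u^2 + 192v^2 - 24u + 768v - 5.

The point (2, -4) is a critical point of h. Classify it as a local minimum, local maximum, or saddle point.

saddle point

The mixed partial ∂²h/∂u∂v is 0, so the Hessian at any point is diag(h_uu, h_vv) = diag(6(-u + 3), 24(-3v^2 - 4v + 16)).
At (2, -4): H = diag(6, -384).
The eigenvalues have opposite signs, so H is indefinite: a saddle point.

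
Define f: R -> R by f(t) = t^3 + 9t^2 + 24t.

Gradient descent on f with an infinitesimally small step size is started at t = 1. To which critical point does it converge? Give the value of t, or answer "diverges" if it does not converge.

-2

f'(t) = 3(t + 2)(t + 4), so f'(1) = 45.
Gradient descent moves in the -f' direction, i.e. t is decreasing.
The nearest critical point in that direction is t = -2, where f'' = 6 > 0 (a local minimum). The iterate converges there.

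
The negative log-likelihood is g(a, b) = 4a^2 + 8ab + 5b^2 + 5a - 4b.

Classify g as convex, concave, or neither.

g is quadratic, so its Hessian is the constant matrix H = [[8, 8], [8, 10]].
det(H) = 16, tr(H) = 18.
det(H) > 0 and tr(H) > 0, so H is positive definite everywhere: convex.

convex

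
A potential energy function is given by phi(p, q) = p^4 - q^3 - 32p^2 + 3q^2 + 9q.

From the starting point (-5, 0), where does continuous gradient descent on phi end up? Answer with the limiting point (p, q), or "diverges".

phi is separable, so gradient descent decouples: p follows -∂phi/∂p, q follows -∂phi/∂q.
∂phi/∂p = 4p(p - 4)(p + 4); at p=-5 this is -180, so p increases.
∂phi/∂q = -3(q - 3)(q + 1); at q=0 this is 9, so q decreases.
p converges to its nearest critical value -4 (a local min of the p-part); q converges to -1. The iterate converges to (-4, -1).

(-4, -1)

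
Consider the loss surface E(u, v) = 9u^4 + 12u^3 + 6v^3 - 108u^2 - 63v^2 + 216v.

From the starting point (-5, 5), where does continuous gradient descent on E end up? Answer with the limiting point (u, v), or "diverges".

E is separable, so gradient descent decouples: u follows -∂E/∂u, v follows -∂E/∂v.
∂E/∂u = 36u(u - 2)(u + 3); at u=-5 this is -2520, so u increases.
∂E/∂v = 18(v - 4)(v - 3); at v=5 this is 36, so v decreases.
u converges to its nearest critical value -3 (a local min of the u-part); v converges to 4. The iterate converges to (-3, 4).

(-3, 4)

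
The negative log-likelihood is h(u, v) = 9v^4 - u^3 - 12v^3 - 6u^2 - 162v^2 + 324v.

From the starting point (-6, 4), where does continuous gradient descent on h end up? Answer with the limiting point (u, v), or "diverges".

(-4, 3)

h is separable, so gradient descent decouples: u follows -∂h/∂u, v follows -∂h/∂v.
∂h/∂u = -3u(u + 4); at u=-6 this is -36, so u increases.
∂h/∂v = 36(v - 3)(v - 1)(v + 3); at v=4 this is 756, so v decreases.
u converges to its nearest critical value -4 (a local min of the u-part); v converges to 3. The iterate converges to (-4, 3).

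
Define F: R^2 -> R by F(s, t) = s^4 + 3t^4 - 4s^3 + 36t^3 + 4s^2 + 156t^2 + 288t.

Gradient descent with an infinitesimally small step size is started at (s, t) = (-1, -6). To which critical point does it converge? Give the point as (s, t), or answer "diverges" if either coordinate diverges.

F is separable, so gradient descent decouples: s follows -∂F/∂s, t follows -∂F/∂t.
∂F/∂s = 4s(s - 2)(s - 1); at s=-1 this is -24, so s increases.
∂F/∂t = 12(t + 2)(t + 3)(t + 4); at t=-6 this is -288, so t increases.
s converges to its nearest critical value 0 (a local min of the s-part); t converges to -4. The iterate converges to (0, -4).

(0, -4)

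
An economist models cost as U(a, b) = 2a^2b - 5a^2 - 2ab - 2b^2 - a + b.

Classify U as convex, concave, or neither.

The term 2a^2b is cubic, so the Hessian is not constant.
∂²U/∂a² = 4b - 10, which takes both signs as b varies (negative for sufficiently negative b). A diagonal entry of the Hessian changing sign means the Hessian is neither positive- nor negative-semidefinite on all of R^2.

neither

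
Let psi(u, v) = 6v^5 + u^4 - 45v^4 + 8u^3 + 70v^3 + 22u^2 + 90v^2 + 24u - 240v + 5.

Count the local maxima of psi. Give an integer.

2

psi separates as a function of u plus a function of v, so ∇psi=0 decouples.
∂psi/∂u = 4(u + 1)(u + 2)(u + 3) = 0 at u ∈ {-3, -2, -1}; ∂psi/∂v = 30(v - 4)(v - 2)(v - 1)(v + 1) = 0 at v ∈ {-1, 1, 2, 4}.
The Hessian is diagonal: diag(psi_uu, psi_vv). Second derivatives: psi_uu(-3)=8, psi_uu(-2)=-4, psi_uu(-1)=8; psi_vv(-1)=-900, psi_vv(1)=180, psi_vv(2)=-180, psi_vv(4)=900.
Local maxima occur where both diagonal entries negative: (-2, -1), (-2, 2). Count: 2.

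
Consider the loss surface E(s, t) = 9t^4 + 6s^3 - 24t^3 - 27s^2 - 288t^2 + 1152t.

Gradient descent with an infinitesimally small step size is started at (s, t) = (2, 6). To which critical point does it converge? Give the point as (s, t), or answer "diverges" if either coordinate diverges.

E is separable, so gradient descent decouples: s follows -∂E/∂s, t follows -∂E/∂t.
∂E/∂s = 18s(s - 3); at s=2 this is -36, so s increases.
∂E/∂t = 36(t - 4)(t - 2)(t + 4); at t=6 this is 2880, so t decreases.
s converges to its nearest critical value 3 (a local min of the s-part); t converges to 4. The iterate converges to (3, 4).

(3, 4)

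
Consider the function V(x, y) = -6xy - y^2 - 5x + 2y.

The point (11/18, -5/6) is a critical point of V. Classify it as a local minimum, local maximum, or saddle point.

The Hessian of V is constant: H = [[0, -6], [-6, -2]].
det(H) = 0·(-2) − (-6)² = -36.
Since det(H) < 0, H is indefinite and the critical point is a saddle point.

saddle point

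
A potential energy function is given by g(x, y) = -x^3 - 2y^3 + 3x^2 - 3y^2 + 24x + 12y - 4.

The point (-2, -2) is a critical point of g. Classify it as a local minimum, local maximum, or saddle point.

The mixed partial ∂²g/∂x∂y is 0, so the Hessian at any point is diag(g_xx, g_yy) = diag(6(-x + 1), -6(2y + 1)).
At (-2, -2): H = diag(18, 18).
Both eigenvalues are positive, so H is positive definite: a local minimum.

local minimum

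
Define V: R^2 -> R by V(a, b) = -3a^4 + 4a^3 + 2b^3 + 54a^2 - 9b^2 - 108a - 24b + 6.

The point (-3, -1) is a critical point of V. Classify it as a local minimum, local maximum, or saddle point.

local maximum

The mixed partial ∂²V/∂a∂b is 0, so the Hessian at any point is diag(V_aa, V_bb) = diag(12(-3a^2 + 2a + 9), 6(2b - 3)).
At (-3, -1): H = diag(-288, -30).
Both eigenvalues are negative, so H is negative definite: a local maximum.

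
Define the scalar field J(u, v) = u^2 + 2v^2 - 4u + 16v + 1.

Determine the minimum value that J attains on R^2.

-35

J(u,v) separates as P(u) + Q(v) + 1, so its minimum is min P + min Q + 1.
P'(u) = 2u - 4 vanishes at u ∈ {2}; Q'(v) = 4v + 16 vanishes at v ∈ {-4}.
Local minima of P (where P''>0): P(2)=-4. Local minima of Q: Q(-4)=-32.
So the global minimum of J is P(2) + Q(-4) + 1 = -4 − 32 + 1 = -35, attained at (2, -4).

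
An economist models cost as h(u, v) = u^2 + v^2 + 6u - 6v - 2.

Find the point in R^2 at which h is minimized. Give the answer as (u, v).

(-3, 3)

h(u,v) separates as P(u) + Q(v) − 2, so its minimum is min P + min Q − 2.
P'(u) = 2u + 6 vanishes at u ∈ {-3}; Q'(v) = 2v - 6 vanishes at v ∈ {3}.
Local minima of P (where P''>0): P(-3)=-9. Local minima of Q: Q(3)=-9.
So the global minimum of h is P(-3) + Q(3) − 2 = -9 − 9 − 2 = -20, attained at (-3, 3).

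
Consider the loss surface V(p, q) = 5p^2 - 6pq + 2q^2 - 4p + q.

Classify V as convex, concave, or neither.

V is quadratic, so its Hessian is the constant matrix H = [[10, -6], [-6, 4]].
det(H) = 4, tr(H) = 14.
det(H) > 0 and tr(H) > 0, so H is positive definite everywhere: convex.

convex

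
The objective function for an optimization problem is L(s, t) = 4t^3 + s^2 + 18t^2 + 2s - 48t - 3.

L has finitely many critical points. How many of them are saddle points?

1

L separates as a function of s plus a function of t, so ∇L=0 decouples.
∂L/∂s = 2(s + 1) = 0 at s ∈ {-1}; ∂L/∂t = 12(t - 1)(t + 4) = 0 at t ∈ {-4, 1}.
The Hessian is diagonal: diag(L_ss, L_tt). Second derivatives: L_ss(-1)=2; L_tt(-4)=-60, L_tt(1)=60.
Saddle points occur where the two diagonal entries have opposite signs: (-1, -4). Count: 1.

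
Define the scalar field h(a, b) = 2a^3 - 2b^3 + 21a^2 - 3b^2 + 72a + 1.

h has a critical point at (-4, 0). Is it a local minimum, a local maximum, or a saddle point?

local maximum

The mixed partial ∂²h/∂a∂b is 0, so the Hessian at any point is diag(h_aa, h_bb) = diag(6(2a + 7), -6(2b + 1)).
At (-4, 0): H = diag(-6, -6).
Both eigenvalues are negative, so H is negative definite: a local maximum.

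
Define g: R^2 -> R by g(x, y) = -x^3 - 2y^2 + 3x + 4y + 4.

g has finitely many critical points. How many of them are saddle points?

g separates as a function of x plus a function of y, so ∇g=0 decouples.
∂g/∂x = -3(x - 1)(x + 1) = 0 at x ∈ {-1, 1}; ∂g/∂y = -4(y - 1) = 0 at y ∈ {1}.
The Hessian is diagonal: diag(g_xx, g_yy). Second derivatives: g_xx(-1)=6, g_xx(1)=-6; g_yy(1)=-4.
Saddle points occur where the two diagonal entries have opposite signs: (-1, 1). Count: 1.

1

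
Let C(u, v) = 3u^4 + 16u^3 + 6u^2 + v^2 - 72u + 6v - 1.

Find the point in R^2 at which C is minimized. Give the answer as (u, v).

C(u,v) separates as P(u) + Q(v) − 1, so its minimum is min P + min Q − 1.
P'(u) = 12(u - 1)(u + 2)(u + 3) vanishes at u ∈ {-3, -2, 1}; Q'(v) = 2v + 6 vanishes at v ∈ {-3}.
Local minima of P (where P''>0): P(-3)=81, P(1)=-47. Local minima of Q: Q(-3)=-9.
So the global minimum of C is P(1) + Q(-3) − 1 = -47 − 9 − 1 = -57, attained at (1, -3).

(1, -3)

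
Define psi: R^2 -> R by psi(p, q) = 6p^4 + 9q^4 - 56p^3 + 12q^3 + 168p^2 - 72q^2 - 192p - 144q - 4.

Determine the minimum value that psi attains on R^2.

psi(p,q) separates as A(p) + B(q) − 4, so its minimum is min A + min B − 4.
A'(p) = 24(p - 4)(p - 2)(p - 1) vanishes at p ∈ {1, 2, 4}; B'(q) = 36(q - 2)(q + 1)(q + 2) vanishes at q ∈ {-2, -1, 2}.
Local minima of A (where A''>0): A(1)=-74, A(4)=-128. Local minima of B: B(-2)=48, B(2)=-336.
So the global minimum of psi is A(4) + B(2) − 4 = -128 − 336 − 4 = -468, attained at (4, 2).

-468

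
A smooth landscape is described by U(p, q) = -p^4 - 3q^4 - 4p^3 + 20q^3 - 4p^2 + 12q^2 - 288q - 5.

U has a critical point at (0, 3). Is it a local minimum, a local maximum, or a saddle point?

The mixed partial ∂²U/∂p∂q is 0, so the Hessian at any point is diag(U_pp, U_qq) = diag(-4(3p^2 + 6p + 2), 12(-3q^2 + 10q + 2)).
At (0, 3): H = diag(-8, 60).
The eigenvalues have opposite signs, so H is indefinite: a saddle point.

saddle point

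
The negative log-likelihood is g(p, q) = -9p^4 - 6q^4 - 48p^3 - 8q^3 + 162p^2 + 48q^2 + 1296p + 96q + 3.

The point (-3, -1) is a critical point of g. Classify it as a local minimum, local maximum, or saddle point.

local minimum

The mixed partial ∂²g/∂p∂q is 0, so the Hessian at any point is diag(g_pp, g_qq) = diag(36(-3p^2 - 8p + 9), 24(-3q^2 - 2q + 4)).
At (-3, -1): H = diag(216, 72).
Both eigenvalues are positive, so H is positive definite: a local minimum.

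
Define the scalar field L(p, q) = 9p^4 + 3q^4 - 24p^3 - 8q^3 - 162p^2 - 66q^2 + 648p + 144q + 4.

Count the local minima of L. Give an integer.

L separates as a function of p plus a function of q, so ∇L=0 decouples.
∂L/∂p = 36(p - 3)(p - 2)(p + 3) = 0 at p ∈ {-3, 2, 3}; ∂L/∂q = 12(q - 4)(q - 1)(q + 3) = 0 at q ∈ {-3, 1, 4}.
The Hessian is diagonal: diag(L_pp, L_qq). Second derivatives: L_pp(-3)=1080, L_pp(2)=-180, L_pp(3)=216; L_qq(-3)=336, L_qq(1)=-144, L_qq(4)=252.
Local minima occur where both diagonal entries positive: (-3, -3), (-3, 4), (3, -3), (3, 4). Count: 4.

4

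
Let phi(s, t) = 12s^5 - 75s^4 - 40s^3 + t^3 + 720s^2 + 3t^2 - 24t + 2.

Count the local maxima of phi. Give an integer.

phi separates as a function of s plus a function of t, so ∇phi=0 decouples.
∂phi/∂s = 60s(s - 4)(s - 3)(s + 2) = 0 at s ∈ {-2, 0, 3, 4}; ∂phi/∂t = 3(t - 2)(t + 4) = 0 at t ∈ {-4, 2}.
The Hessian is diagonal: diag(phi_ss, phi_tt). Second derivatives: phi_ss(-2)=-3600, phi_ss(0)=1440, phi_ss(3)=-900, phi_ss(4)=1440; phi_tt(-4)=-18, phi_tt(2)=18.
Local maxima occur where both diagonal entries negative: (-2, -4), (3, -4). Count: 2.

2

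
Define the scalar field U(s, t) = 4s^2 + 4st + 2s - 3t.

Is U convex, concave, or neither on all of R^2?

neither

U is quadratic, so its Hessian is the constant matrix H = [[8, 4], [4, 0]].
det(H) = -16, tr(H) = 8.
det(H) < 0, so H is indefinite: neither convex nor concave.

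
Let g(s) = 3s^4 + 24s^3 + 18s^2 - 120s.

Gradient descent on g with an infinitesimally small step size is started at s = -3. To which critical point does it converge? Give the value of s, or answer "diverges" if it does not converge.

g'(s) = 12(s - 1)(s + 2)(s + 5), so g'(-3) = 96.
Gradient descent moves in the -g' direction, i.e. s is decreasing.
The nearest critical point in that direction is s = -5, where g'' = 216 > 0 (a local minimum). The iterate converges there.

-5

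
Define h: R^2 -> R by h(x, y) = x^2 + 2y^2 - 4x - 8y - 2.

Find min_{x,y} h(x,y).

h(x,y) separates as P(x) + Q(y) − 2, so its minimum is min P + min Q − 2.
P'(x) = 2x - 4 vanishes at x ∈ {2}; Q'(y) = 4y - 8 vanishes at y ∈ {2}.
Local minima of P (where P''>0): P(2)=-4. Local minima of Q: Q(2)=-8.
So the global minimum of h is P(2) + Q(2) − 2 = -4 − 8 − 2 = -14, attained at (2, 2).

-14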